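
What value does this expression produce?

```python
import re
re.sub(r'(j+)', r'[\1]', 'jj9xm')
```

'[jj]9xm'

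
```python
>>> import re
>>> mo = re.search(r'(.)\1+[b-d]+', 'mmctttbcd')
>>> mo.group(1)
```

'm'

After group 1 captures some text, `\1` only succeeds where that same text appears again.
`re.search` tries every starting position until one works.
The match spans [0:3] → 'mmc'.
Captured: group 1 = 'm'.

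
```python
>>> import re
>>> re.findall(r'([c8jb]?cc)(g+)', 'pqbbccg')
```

[('bcc', 'g')]

The pattern matches optionally one of [c8jb], then the literal 'cc' (captured); then one or more of a literal 'g' (captured).
Walking the string: at [3:7] match 'bccg', groups = ('bcc', 'g').
Multiple groups make `findall` return tuples — one 2-tuple for the one match.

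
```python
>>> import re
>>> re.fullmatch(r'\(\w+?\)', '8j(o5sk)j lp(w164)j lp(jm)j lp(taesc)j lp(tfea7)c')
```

None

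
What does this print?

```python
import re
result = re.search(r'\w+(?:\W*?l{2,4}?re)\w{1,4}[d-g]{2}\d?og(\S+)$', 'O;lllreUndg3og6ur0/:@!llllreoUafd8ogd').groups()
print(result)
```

The match spans [0:37] → 'O;lllreUndg3og6ur0/:@!llllreoUafd8ogd'.
Captured: group 1 = '6ur0/:@!llllreoUafd8ogd'.

('6ur0/:@!llllreoUafd8ogd',)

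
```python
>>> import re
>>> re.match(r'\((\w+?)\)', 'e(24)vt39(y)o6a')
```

None

`re.match` only tries the pattern at the start of the string.
Here the string doesn't start with a match, so the call returns None.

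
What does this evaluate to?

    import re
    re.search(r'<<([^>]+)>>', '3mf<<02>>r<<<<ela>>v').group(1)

'02'

Unlike `match`, `search` isn't anchored — it looks for the pattern anywhere in the string.
The match spans [3:9] → '<<02>>'.
Captured: group 1 = '02'.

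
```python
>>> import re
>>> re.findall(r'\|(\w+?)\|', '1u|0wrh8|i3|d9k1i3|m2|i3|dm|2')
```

Walking the string: at [2:9] match '|0wrh8|', group 1 = '0wrh8'; at [11:19] match '|d9k1i3|', group 1 = 'd9k1i3'; at [21:25] match '|i3|', group 1 = 'i3'.
Because there's exactly one group, `findall` drops the full match and keeps group 1 from each hit.

['0wrh8', 'd9k1i3', 'i3']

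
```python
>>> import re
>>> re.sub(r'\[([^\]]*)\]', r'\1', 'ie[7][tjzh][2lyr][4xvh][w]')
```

'ie7tjzh2lyr4xvhw'

The replacement refers to a captured group, so each match is rewritten using its own captured text.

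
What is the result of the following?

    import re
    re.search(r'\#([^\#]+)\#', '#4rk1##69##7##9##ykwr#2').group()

'#4rk1#'

The match spans [0:6] → '#4rk1#'.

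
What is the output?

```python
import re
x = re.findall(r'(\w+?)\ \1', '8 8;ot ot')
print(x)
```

['8', 'ot']

`\1` has to match the exact text group 1 already captured.
Walking the string: at [0:3] match '8 8', group 1 = '8'; at [4:9] match 'ot ot', group 1 = 'ot'.
With a single group, `findall` returns only what that group captured — 2 items.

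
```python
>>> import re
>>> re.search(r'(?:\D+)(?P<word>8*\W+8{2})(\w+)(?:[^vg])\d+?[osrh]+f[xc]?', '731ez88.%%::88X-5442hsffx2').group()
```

'ez88.%%::88X-5442hsf'

This matches one or more of a non-digit (non-capturing group); then zero or more of the literal '8', then one or more of a non-word character, then exactly 2 of a literal '8' (captured as 'word'); then one or more of a word character (captured); then any character except [vg] (non-capturing group); then one or more of a digit (lazy), then one or more of one of [osrh]; then the literal 'f', then optionally one of [xc].
Unlike `match`, `search` isn't anchored — it looks for the pattern anywhere in the string.
The match spans [3:23] → 'ez88.%%::88X-5442hsf'.
Captured: group 1 = '88.%%::88', group 2 = 'X'.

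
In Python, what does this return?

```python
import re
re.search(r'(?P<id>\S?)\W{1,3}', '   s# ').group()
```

'   '

This matches optionally a non-whitespace character (captured as 'id'); then 1 to 3 of a non-word character.
Unlike `match`, `search` isn't anchored — it looks for the pattern anywhere in the string.
The match spans [0:3] → '   '.
Captured: group 1 = ''.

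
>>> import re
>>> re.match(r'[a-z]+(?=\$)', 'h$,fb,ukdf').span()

(0, 1)

Because the assertion is zero-width, the text it checks is not consumed and won't appear in the result.
`re.match` only tries the pattern at the start of the string.
The match spans [0:1] → 'h'.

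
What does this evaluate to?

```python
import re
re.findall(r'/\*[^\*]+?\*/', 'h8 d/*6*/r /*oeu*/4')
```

['/*6*/', '/*oeu*/']

Matches: at [4:9] → '/*6*/'; at [11:18] → '/*oeu*/'.
With no groups in the pattern, `findall` gives back each whole match — 2 here.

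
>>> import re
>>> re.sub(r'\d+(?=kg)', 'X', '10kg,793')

'Xkg,793'

The lookaround is zero-width — it requires the adjacent text to match without consuming it, so the asserted text isn't part of the match.
Matches: at [0:2] → '10'.
Every occurrence is swapped for 'X'.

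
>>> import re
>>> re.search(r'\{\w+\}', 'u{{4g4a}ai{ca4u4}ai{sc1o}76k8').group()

`re.search` scans for the first position where the pattern succeeds.
The match spans [2:8] → '{4g4a}'.

'{4g4a}'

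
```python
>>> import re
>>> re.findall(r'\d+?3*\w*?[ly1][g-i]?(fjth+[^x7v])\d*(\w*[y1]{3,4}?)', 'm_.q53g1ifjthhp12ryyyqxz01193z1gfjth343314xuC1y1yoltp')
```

This matches one or more of a digit (lazy), then zero or more of a literal '3', then zero or more of a word character (lazy); then one of [ly1], then optionally a character in [g-i]; then the literal 'fjt', then one or more of a literal 'h', then any character except [x7v] (captured); then zero or more of a digit; then zero or more of a word character, then 3 to 4 of one of [y1] (lazy) (captured).
Because the quantifier is non-greedy, it stops expanding at the earliest point where the rest of the pattern can succeed.
Walking the string: at [4:49] match '53g1ifjthhp12ryyyqxz01193z1gfjth343314xuC1y1y', groups = ('fjthhp', 'ryyyqxz01193z1gfjth343314xuC1y1y').
2 groups means the one result is a tuple of 2 captured strings — 1 here.

[('fjthhp', 'ryyyqxz01193z1gfjth343314xuC1y1y')]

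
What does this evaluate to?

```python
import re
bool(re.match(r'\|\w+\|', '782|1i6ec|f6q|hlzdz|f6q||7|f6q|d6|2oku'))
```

False

With `match`, the pattern is implicitly anchored at the beginning.
Here the pattern fails at index 0, so the call returns None, and `bool(None)` is False.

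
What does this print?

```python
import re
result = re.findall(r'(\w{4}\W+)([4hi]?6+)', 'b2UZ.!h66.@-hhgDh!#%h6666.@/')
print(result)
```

[('b2UZ.!', 'h66'), ('hgDh!#%', 'h6666')]

Pattern: exactly 4 of a word character, then one or more of a non-word character (captured); then optionally one of [4hi], then one or more of a literal '6' (captured).
Walking the string: at [0:9] match 'b2UZ.!h66', groups = ('b2UZ.!', 'h66'); at [13:25] match 'hgDh!#%h6666', groups = ('hgDh!#%', 'h6666').
Multiple groups make `findall` return tuples — one 2-tuple for each match.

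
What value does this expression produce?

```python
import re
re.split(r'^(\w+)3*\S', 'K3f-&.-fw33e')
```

['', 'K3f', '&.-fw33e']

The pattern matches anchored at the start of the string; then one or more of a word character (captured); then zero or more of a literal '3', then a non-whitespace character.
Matches to split on: at [0:4] → 'K3f-'.
`re.split` interleaves the captured-group text with the surrounding fragments.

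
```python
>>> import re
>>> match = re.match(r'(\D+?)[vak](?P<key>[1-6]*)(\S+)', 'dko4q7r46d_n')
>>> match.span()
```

(0, 12)

`match` is anchored at position 0; if the pattern doesn't fit there, it returns None.
The match spans [0:12] → 'dko4q7r46d_n'.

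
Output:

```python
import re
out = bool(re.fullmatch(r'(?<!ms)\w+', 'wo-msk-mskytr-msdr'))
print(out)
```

False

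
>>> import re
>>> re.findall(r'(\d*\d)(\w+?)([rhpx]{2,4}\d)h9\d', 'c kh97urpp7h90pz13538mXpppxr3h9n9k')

[('97', 'u', 'rpp7')]

Pattern: zero or more of a digit, then a digit (captured); then one or more of a word character (lazy) (captured); then 2 to 4 of one of [rhpx], then a digit (captured); then the literal 'h9', then a digit.
Scanning left to right: at [4:14] match '97urpp7h90', groups = ('97', 'u', 'rpp7').
`findall` packs the 3 group values into a tuple for every match.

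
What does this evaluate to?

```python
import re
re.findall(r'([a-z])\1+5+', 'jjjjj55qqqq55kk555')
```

['j', 'q', 'k']

The backreference `\1` re-matches whatever the first group consumed, character for character.
`findall` collects group 1 from each match (3 total).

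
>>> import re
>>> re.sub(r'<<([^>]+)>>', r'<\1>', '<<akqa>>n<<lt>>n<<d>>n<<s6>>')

Matches: at [0:8] → '<<akqa>>'; at [9:15] → '<<lt>>'; at [16:21] → '<<d>>'; at [22:28] → '<<s6>>'.
Each match is replaced using the text its own group 1 captured.

'<akqa>n<lt>n<d>n<s6>'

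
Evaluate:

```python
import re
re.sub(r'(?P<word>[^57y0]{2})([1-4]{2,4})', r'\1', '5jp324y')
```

`\1` in the replacement pulls in group 1's text for each match.

'5jpy'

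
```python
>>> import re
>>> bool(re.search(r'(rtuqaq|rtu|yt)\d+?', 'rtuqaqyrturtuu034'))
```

False

`re.search` scans for the first position where the pattern succeeds.
Here nothing in the string fits, so the call returns None, and `bool(None)` is False.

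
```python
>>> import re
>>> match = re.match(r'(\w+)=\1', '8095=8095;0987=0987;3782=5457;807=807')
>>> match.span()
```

`re.match` won't scan ahead — the pattern has to work from the very first character.
The match spans [0:9] → '8095=8095'.

(0, 9)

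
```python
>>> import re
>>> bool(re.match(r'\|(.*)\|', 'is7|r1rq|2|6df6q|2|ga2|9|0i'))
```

False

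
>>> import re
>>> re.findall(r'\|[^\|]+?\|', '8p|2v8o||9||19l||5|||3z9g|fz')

Matches: at [2:8] → '|2v8o|'; at [8:11] → '|9|'; at [11:16] → '|19l|'; at [16:19] → '|5|'; at [20:26] → '|3z9g|'.
With no groups in the pattern, `findall` gives back each whole match — 5 here.

['|2v8o|', '|9|', '|19l|', '|5|', '|3z9g|']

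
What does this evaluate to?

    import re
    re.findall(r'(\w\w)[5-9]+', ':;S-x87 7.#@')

['x8']

`findall` collects group 1 from the one match (1 total).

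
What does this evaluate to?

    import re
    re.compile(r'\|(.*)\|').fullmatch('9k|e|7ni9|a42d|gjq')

None

`re.fullmatch` requires the pattern to consume the entire string.
Here the pattern can't cover the whole string, so the call returns None.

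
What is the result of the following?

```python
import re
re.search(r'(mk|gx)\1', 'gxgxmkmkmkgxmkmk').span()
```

The backreference `\1` re-matches whatever the first group consumed, character for character.
The match spans [0:4] → 'gxgx'.

(0, 4)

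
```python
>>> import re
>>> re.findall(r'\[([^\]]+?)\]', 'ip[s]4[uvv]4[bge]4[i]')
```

['s', 'uvv', 'bge', 'i']

Walking the string: at [2:5] match '[s]', group 1 = 's'; at [6:11] match '[uvv]', group 1 = 'uvv'; at [12:17] match '[bge]', group 1 = 'bge'; at [18:21] match '[i]', group 1 = 'i'.
One capturing group, so `findall` returns just the captured substring from each match — 4 in all.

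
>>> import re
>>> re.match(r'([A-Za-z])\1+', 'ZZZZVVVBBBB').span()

(0, 4)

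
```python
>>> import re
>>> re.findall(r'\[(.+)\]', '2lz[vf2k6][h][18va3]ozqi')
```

Scanning left to right: at [3:20] match '[vf2k6][h][18va3]', group 1 = 'vf2k6][h][18va3'.
Because there's exactly one group, `findall` drops the full match and keeps group 1 from the one hit.

['vf2k6][h][18va3']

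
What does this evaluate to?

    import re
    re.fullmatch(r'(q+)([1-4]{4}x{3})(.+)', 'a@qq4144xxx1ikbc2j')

None

Pattern: one or more of a literal 'q' (captured); then exactly 4 of a character in [1-4], then exactly 3 of a literal 'x' (captured); then one or more of any character (captured).
`re.fullmatch` is like wrapping the pattern in `^…$` (in single-line mode).
Here there's no way to consume every character, so the call returns None.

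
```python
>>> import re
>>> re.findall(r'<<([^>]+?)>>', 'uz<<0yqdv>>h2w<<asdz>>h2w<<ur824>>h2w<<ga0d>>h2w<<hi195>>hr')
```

['0yqdv', 'asdz', 'ur824', 'ga0d', 'hi195']

Scanning left to right: at [2:11] match '<<0yqdv>>', group 1 = '0yqdv'; at [14:22] match '<<asdz>>', group 1 = 'asdz'; at [25:34] match '<<ur824>>', group 1 = 'ur824'; at [37:45] match '<<ga0d>>', group 1 = 'ga0d'; at [48:57] match '<<hi195>>', group 1 = 'hi195'.
With a single group, `findall` returns only what that group captured — 5 items.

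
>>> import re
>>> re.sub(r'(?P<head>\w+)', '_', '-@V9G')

'-@_'

Pattern: one or more of a word character (captured as 'head').
Each match is replaced by '_'.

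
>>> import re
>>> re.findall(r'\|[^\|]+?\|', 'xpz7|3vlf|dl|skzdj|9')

['|3vlf|', '|skzdj|']

Walking the string: at [4:10] → '|3vlf|'; at [12:19] → '|skzdj|'.
Since nothing is captured, `findall` lists the 2 matched substrings directly.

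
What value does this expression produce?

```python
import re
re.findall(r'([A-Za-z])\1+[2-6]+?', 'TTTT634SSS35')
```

['T', 'S']

`\1` has to match the exact text group 1 already captured.
Because there's exactly one group, `findall` drops the full match and keeps group 1 from each hit.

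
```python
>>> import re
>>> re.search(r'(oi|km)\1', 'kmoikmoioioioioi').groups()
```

('oi',)

After group 1 captures some text, `\1` only succeeds where that same text appears again.
Unlike `match`, `search` isn't anchored — it looks for the pattern anywhere in the string.
The match spans [6:10] → 'oioi'.
Captured: group 1 = 'oi'.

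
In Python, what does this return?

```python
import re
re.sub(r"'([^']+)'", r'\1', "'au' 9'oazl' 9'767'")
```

'au 9oazl 9767'

The replacement refers to a captured group, so each match is rewritten using its own captured text.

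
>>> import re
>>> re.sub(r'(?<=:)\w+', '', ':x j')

': j'

The lookaround is zero-width — it requires the adjacent text to match without consuming it, so the asserted text isn't part of the match.
Each match is replaced by ''.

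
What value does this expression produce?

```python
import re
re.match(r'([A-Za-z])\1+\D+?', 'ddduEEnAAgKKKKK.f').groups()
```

('d',)

`\1` has to match the exact text group 1 already captured.
`match` is anchored at position 0; if the pattern doesn't fit there, it returns None.
The match spans [0:4] → 'dddu'.
Captured: group 1 = 'd'.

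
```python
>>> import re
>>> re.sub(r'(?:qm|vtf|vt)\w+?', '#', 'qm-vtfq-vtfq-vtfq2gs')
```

'qm-#-#-#2gs'

Alternation tries branches left to right and keeps the first one that lets the overall match succeed at that position.
`sub` substitutes '#' at each match site.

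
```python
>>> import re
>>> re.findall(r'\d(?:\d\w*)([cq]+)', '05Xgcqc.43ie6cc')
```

The pattern matches a digit; then a digit, then zero or more of a word character (non-capturing group); then one or more of one of [cq] (captured).
Matches: at [0:7] match '05Xgcqc', group 1 = 'c'; at [8:15] match '43ie6cc', group 1 = 'c'.
Because there's exactly one group, `findall` drops the full match and keeps group 1 from each hit.

['c', 'c']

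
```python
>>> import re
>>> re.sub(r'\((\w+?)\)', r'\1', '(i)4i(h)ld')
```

'i4ihld'

Matches: at [0:3] → '(i)'; at [5:8] → '(h)'.
`\1` in the replacement pulls in group 1's text for each match.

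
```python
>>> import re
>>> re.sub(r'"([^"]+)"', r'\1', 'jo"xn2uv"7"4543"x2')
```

'joxn2uv74543x2'

Matches: at [2:9] → '"xn2uv"'; at [10:16] → '"4543"'.
`\1` in the replacement pulls in group 1's text for each match.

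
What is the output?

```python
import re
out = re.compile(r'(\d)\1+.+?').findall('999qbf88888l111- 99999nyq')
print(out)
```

['9', '8', '1', '9']

The backreference `\1` re-matches whatever the first group consumed, character for character.
Matches: at [0:4] match '999q', group 1 = '9'; at [6:12] match '88888l', group 1 = '8'; at [12:16] match '111-', group 1 = '1'; at [17:23] match '99999n', group 1 = '9'.
One capturing group, so `findall` returns just the captured substring from each match — 4 in all.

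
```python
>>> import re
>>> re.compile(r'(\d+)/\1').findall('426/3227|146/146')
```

The backreference `\1` re-matches whatever the first group consumed, character for character.
With a single group, `findall` returns only what that group captured — 1 item.

['146']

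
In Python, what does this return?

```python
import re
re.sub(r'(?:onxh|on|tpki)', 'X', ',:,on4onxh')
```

',:,X4X'

Alternation isn't longest-match — the leftmost alternative that fits at this position is chosen.
Matches: at [3:5] → 'on'; at [6:10] → 'onxh'.
`sub` substitutes 'X' at each match site.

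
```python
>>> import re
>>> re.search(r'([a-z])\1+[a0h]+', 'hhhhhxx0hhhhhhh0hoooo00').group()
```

'hhhhh'

The backreference `\1` re-matches whatever the first group consumed, character for character.
The match spans [0:5] → 'hhhhh'.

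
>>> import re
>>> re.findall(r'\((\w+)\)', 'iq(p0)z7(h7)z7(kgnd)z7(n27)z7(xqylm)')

['p0', 'h7', 'kgnd', 'n27', 'xqylm']

Matches: at [2:6] match '(p0)', group 1 = 'p0'; at [8:12] match '(h7)', group 1 = 'h7'; at [14:20] match '(kgnd)', group 1 = 'kgnd'; at [22:27] match '(n27)', group 1 = 'n27'; at [29:36] match '(xqylm)', group 1 = 'xqylm'.
`findall` collects group 1 from each match (5 total).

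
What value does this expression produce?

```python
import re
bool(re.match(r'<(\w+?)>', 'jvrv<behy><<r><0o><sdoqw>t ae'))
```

With `match`, the pattern is implicitly anchored at the beginning.
Here the pattern fails at index 0, so the call returns None, and `bool(None)` is False.

False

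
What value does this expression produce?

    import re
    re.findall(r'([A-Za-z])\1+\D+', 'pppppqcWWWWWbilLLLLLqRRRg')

A backreference is literal: `\1` must see the identical characters the first group matched.
With a single group, `findall` returns only what that group captured — 1 item.

['p']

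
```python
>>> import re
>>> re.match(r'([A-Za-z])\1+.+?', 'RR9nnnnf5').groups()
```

`\1` has to match the exact text group 1 already captured.
With `match`, the pattern is implicitly anchored at the beginning.
The match spans [0:3] → 'RR9'.
Captured: group 1 = 'R'.

('R',)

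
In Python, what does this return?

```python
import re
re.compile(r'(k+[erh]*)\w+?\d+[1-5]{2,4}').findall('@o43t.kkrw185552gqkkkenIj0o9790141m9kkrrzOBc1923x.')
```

The pattern matches one or more of a literal 'k', then zero or more of one of [erh] (captured); then one or more of a word character (lazy); then one or more of a digit, then 2 to 4 of a character in [1-5].
Scanning left to right: at [6:16] match 'kkrw185552', group 1 = 'kkr'; at [18:34] match 'kkkenIj0o9790141', group 1 = 'kkke'; at [36:48] match 'kkrrzOBc1923', group 1 = 'kkrr'.
`findall` collects group 1 from each match (3 total).

['kkr', 'kkke', 'kkrr']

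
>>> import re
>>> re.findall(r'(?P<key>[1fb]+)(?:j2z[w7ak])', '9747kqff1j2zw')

['ff1']

This matches one or more of one of [1fb] (captured as 'key'); then the literal 'j2z', then one of [w7ak] (non-capturing group).
Walking the string: at [6:13] match 'ff1j2zw', group 1 = 'ff1'.
`findall` collects group 1 from the one match (1 total).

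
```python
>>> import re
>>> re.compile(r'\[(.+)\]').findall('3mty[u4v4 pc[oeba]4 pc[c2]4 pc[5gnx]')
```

['u4v4 pc[oeba]4 pc[c2]4 pc[5gnx']

`findall` collects group 1 from the one match (1 total).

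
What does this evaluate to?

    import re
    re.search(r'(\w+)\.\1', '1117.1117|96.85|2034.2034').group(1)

'1117'

`\1` has to match the exact text group 1 already captured.
`search` walks the string left to right and returns the first match it finds.
The match spans [0:9] → '1117.1117'.
Captured: group 1 = '1117'.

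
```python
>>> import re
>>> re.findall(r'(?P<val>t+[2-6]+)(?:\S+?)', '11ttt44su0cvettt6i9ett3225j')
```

`findall` collects group 1 from each match (3 total).

['ttt44', 'ttt6', 'tt3225']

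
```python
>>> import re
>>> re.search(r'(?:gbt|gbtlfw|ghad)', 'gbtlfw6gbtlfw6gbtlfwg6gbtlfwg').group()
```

'gbt'

The regex engine tests alternatives in the order written; an earlier branch that matches wins even if a later one would match more.
The match spans [0:3] → 'gbt'.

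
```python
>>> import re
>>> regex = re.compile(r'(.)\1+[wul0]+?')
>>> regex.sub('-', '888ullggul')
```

The backreference `\1` re-matches whatever the first group consumed, character for character.
Matches: at [0:4] → '888u'; at [6:9] → 'ggu'.
`sub` substitutes '-' at each match site.

'-ll-l'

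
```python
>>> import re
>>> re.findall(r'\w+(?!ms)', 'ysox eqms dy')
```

['ysox', 'eqms', 'dy']

The negative lookahead/lookbehind blocks any match where the forbidden context is present.
Since nothing is captured, `findall` lists the 3 matched substrings directly.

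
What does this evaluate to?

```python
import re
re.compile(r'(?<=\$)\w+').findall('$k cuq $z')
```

['k', 'z']

Because the assertion is zero-width, the text it checks is not consumed and won't appear in the result.
Since nothing is captured, `findall` lists the 2 matched substrings directly.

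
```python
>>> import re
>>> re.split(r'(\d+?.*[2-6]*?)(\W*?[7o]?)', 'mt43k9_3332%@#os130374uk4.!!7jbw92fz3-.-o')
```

['mt', '43k9_3332%@#os130374uk4.!!7jbw92fz3-.-o', '', '']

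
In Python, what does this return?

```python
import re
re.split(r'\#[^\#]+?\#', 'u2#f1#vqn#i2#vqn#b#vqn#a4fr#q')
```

['u2', 'vqn', 'vqn', 'vqn', 'q']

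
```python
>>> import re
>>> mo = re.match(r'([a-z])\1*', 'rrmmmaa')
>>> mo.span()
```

(0, 2)

`\1` is not a pattern — it's the concrete string captured by group 1, re-applied verbatim.
`re.match` only tries the pattern at the start of the string.
The match spans [0:2] → 'rr'.
Captured: group 1 = 'r'.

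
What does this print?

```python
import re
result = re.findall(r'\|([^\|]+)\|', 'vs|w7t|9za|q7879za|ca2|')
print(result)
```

['w7t', 'q7879za']

Because there's exactly one group, `findall` drops the full match and keeps group 1 from each hit.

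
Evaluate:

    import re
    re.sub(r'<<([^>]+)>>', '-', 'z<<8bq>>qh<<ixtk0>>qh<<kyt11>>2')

'z-qh-qh-2'

Matches: at [1:8] → '<<8bq>>'; at [10:19] → '<<ixtk0>>'; at [21:30] → '<<kyt11>>'.
`sub` substitutes '-' at each match site.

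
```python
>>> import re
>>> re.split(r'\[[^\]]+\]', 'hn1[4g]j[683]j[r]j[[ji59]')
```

['hn1', 'j', 'j', 'j', '']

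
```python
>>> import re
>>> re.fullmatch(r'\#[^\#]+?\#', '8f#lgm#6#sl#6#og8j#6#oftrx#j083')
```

None

For `fullmatch`, every character of the input must be accounted for by the pattern.
Here the string isn't matched end-to-end, so the call returns None.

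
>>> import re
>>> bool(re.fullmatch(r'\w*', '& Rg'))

False

This matches zero or more of a word character.
`fullmatch` succeeds only if the pattern covers the string from start to end.
Here there's no way to consume every character, so the call returns None, and `bool(None)` is False.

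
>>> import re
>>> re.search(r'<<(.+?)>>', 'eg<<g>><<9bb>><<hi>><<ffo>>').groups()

The match spans [2:7] → '<<g>>'.
Captured: group 1 = 'g'.

('g',)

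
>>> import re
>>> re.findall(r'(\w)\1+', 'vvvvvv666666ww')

The backreference `\1` re-matches whatever the first group consumed, character for character.
Matches: at [0:6] match 'vvvvvv', group 1 = 'v'; at [6:12] match '666666', group 1 = '6'; at [12:14] match 'ww', group 1 = 'w'.
One capturing group, so `findall` returns just the captured substring from each match — 3 in all.

['v', '6', 'w']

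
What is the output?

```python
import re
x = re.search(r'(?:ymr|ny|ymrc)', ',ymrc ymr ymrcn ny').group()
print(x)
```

ymr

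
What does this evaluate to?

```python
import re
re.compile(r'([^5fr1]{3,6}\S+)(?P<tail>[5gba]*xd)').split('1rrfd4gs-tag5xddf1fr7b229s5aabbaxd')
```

Pattern: 3 to 6 of any character except [5fr1], then one or more of a non-whitespace character (captured); then zero or more of one of [5gba], then the literal 'xd' (captured as 'tail').
With a capturing group present, the delimiter's captured portion is kept in the result list.

['1rrf', 'd4gs-tag5xddf1fr7b229s5aabba', 'xd', '']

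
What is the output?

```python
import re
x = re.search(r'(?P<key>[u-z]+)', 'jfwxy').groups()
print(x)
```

The match spans [2:5] → 'wxy'.
Captured: group 1 = 'wxy'.

('wxy',)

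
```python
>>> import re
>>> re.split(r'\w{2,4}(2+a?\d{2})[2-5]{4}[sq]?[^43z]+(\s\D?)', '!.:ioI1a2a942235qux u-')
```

['!.:i', '2a94', ' u', '-']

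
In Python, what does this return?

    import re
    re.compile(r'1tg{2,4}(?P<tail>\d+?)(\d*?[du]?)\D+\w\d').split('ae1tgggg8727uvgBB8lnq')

The pattern matches the literal '1t', then 2 to 4 of the literal 'g'; then one or more of a digit (lazy) (captured as 'tail'); then zero or more of a digit (lazy), then optionally one of [du] (captured); then one or more of a non-digit, then a word character, then a digit.
Matches to split on: at [2:18] → '1tgggg8727uvgBB8'.
`re.split` interleaves the captured-group text with the surrounding fragments.

['ae', '8', '727u', 'lnq']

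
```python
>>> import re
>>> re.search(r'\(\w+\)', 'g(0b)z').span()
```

(1, 5)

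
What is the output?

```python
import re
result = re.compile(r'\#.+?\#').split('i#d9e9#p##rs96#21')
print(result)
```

['i', 'p', '21']

With the lazy modifier that quantifier settles for the fewest repetitions that let the rest of the pattern succeed (the atoms after it are unaffected and can still be greedy).
`split` removes every match and returns the 3 fragments in between.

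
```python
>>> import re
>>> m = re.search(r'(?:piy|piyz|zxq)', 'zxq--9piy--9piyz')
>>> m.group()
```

`re.search` scans for the first position where the pattern succeeds.
The match spans [0:3] → 'zxq'.

'zxq'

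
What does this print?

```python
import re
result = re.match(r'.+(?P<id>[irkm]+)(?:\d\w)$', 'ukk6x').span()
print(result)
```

(0, 5)

This matches one or more of any character; then one or more of one of [irkm] (captured as 'id'); then a digit, then a word character (non-capturing group); then anchored at the end.
With `match`, the pattern is implicitly anchored at the beginning.
The match spans [0:5] → 'ukk6x'.
Captured: group 1 = 'k'.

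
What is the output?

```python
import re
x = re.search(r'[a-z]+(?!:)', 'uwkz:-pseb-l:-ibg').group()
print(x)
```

A negative assertion filters positions out without eating any characters.
`re.search` scans for the first position where the pattern succeeds.
The match spans [0:3] → 'uwk'.

uwk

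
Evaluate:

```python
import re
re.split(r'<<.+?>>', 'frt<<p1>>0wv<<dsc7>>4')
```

Matches to split on: at [3:9] → '<<p1>>'; at [12:20] → '<<dsc7>>'.
`split` removes every match and returns the 3 fragments in between.

['frt', '0wv', '4']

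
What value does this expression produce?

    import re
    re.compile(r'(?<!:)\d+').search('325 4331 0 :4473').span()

A negative assertion filters positions out without eating any characters.
Unlike `match`, `search` isn't anchored — it looks for the pattern anywhere in the string.
The match spans [0:3] → '325'.

(0, 3)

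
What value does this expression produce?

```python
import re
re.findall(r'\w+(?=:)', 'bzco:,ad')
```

Because the assertion is zero-width, the text it checks is not consumed and won't appear in the result.
Walking the string: at [0:4] → 'bzco'.
With no groups in the pattern, `findall` gives back each whole match — 1 here.

['bzco']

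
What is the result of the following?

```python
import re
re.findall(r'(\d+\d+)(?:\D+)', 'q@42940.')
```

The pattern matches one or more of a digit, then one or more of a digit (captured); then one or more of a non-digit (non-capturing group).
`findall` collects group 1 from the one match (1 total).

['42940']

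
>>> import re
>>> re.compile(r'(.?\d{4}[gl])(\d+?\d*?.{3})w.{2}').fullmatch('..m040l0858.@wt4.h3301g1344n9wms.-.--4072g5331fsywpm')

None

`fullmatch` succeeds only if the pattern covers the string from start to end.
Here there's no way to consume every character, so the call returns None.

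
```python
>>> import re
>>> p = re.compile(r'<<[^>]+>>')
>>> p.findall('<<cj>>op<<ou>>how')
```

Matches: at [0:6] → '<<cj>>'; at [8:14] → '<<ou>>'.
With no groups in the pattern, `findall` gives back each whole match — 2 here.

['<<cj>>', '<<ou>>']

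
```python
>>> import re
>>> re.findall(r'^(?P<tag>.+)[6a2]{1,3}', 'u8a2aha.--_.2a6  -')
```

['u8a2aha.--_.2a']

Because there's exactly one group, `findall` drops the full match and keeps group 1 from the one hit.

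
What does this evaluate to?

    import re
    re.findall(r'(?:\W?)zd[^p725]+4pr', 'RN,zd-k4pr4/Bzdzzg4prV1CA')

Pattern: optionally a non-word character (non-capturing group); then the literal 'zd', then one or more of any character except [p725], then the literal '4pr'.
No capturing groups, so `findall` returns the 2 full match strings.

[',zd-k4pr', 'zdzzg4pr']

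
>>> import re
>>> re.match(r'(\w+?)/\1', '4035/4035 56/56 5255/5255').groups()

('4035',)

After group 1 captures some text, `\1` only succeeds where that same text appears again.
With `match`, the pattern is implicitly anchored at the beginning.
The match spans [0:9] → '4035/4035'.
Captured: group 1 = '4035'.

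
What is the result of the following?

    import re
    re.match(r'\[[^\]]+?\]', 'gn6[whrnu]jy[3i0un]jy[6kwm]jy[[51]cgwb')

`match` is anchored at position 0; if the pattern doesn't fit there, it returns None.
Here the string doesn't start with a match, so the call returns None.

None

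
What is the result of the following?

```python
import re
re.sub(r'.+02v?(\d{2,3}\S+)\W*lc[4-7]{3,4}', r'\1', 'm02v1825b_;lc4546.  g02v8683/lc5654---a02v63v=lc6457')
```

'63v='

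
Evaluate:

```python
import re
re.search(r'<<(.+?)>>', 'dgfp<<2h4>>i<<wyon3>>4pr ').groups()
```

('2h4',)

The match spans [4:11] → '<<2h4>>'.
Captured: group 1 = '2h4'.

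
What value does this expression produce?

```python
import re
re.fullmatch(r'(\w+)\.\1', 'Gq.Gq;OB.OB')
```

None

A backreference is literal: `\1` must see the identical characters the first group matched.
`fullmatch` succeeds only if the pattern covers the string from start to end.
Here there's no way to consume every character, so the call returns None.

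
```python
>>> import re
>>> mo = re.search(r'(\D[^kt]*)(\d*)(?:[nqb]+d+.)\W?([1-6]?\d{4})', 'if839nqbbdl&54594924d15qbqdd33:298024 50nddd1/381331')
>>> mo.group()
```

Pattern: a non-digit, then zero or more of any character except [kt] (captured); then zero or more of a digit (captured); then one or more of one of [nqb], then one or more of a literal 'd', then any character (non-capturing group); then optionally a non-word character; then optionally a character in [1-6], then exactly 4 of a digit (captured).
Unlike `match`, `search` isn't anchored — it looks for the pattern anywhere in the string.
The match spans [0:51] → 'if839nqbbdl&54594924d15qbqdd33:298024 50nddd1/38133'.
Captured: group 1 = 'if839nqbbdl&54594924d15qbqdd33:298024 50', group 2 = '', group 3 = '38133'.

'if839nqbbdl&54594924d15qbqdd33:298024 50nddd1/38133'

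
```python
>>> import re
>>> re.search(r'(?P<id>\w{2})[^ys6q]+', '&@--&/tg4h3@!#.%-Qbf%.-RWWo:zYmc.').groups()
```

('tg',)

The match spans [6:33] → 'tg4h3@!#.%-Qbf%.-RWWo:zYmc.'.
Captured: group 1 = 'tg'.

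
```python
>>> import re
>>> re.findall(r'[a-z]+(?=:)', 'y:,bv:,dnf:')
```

The lookaround is zero-width — it requires the adjacent text to match without consuming it, so the asserted text isn't part of the match.
Matches: at [0:1] → 'y'; at [3:5] → 'bv'; at [7:10] → 'dnf'.
With no groups in the pattern, `findall` gives back each whole match — 3 here.

['y', 'bv', 'dnf']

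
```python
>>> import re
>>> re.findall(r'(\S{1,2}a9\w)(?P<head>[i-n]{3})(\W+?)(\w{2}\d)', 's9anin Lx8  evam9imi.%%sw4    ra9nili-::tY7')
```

[('ra9n', 'ili', '-::', 'tY7')]

The pattern matches 1 to 2 of a non-whitespace character, then the literal 'a9', then a word character (captured); then exactly 3 of a character in [i-n] (captured as 'head'); then one or more of a non-word character (lazy) (captured); then exactly 2 of a word character, then a digit (captured).
Matches: at [30:43] match 'ra9nili-::tY7', groups = ('ra9n', 'ili', '-::', 'tY7').
Multiple groups make `findall` return tuples — one 4-tuple for the one match.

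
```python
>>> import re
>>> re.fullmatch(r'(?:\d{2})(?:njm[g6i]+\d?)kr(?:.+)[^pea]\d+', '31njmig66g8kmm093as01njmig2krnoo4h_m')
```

This matches exactly 2 of a digit (non-capturing group); then the literal 'njm', then one or more of one of [g6i], then optionally a digit (non-capturing group); then a literal 'k', then the literal 'r'; then one or more of any character (non-capturing group); then any character except [pea], then one or more of a digit.
For `fullmatch`, every character of the input must be accounted for by the pattern.
Here there's no way to consume every character, so the call returns None.

None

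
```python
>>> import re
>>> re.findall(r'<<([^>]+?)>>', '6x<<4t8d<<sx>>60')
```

With a single group, `findall` returns only what that group captured — 1 item.

['4t8d<<sx']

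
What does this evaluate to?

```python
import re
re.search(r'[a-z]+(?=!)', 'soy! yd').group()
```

'soy'

Because the assertion is zero-width, the text it checks is not consumed and won't appear in the result.
The match spans [0:3] → 'soy'.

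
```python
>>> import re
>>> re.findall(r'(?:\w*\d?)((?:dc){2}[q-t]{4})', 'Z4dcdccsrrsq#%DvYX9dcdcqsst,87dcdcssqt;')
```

Pattern: zero or more of a word character, then optionally a digit (non-capturing group); then the literal 'dc' repeated 2 times, then exactly 4 of a character in [q-t] (captured).
Scanning left to right: at [14:27] match 'DvYX9dcdcqsst', group 1 = 'dcdcqsst'; at [28:38] match '87dcdcssqt', group 1 = 'dcdcssqt'.
One capturing group, so `findall` returns just the captured substring from each match — 2 in all.

['dcdcqsst', 'dcdcssqt']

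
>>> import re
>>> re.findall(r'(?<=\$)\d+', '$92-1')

The `(?=…)`/`(?<=…)` assertion just peeks at neighbouring text; it doesn't advance the match position.
Scanning left to right: at [1:3] → '92'.
`findall` yields the raw match text (1 of them) because the pattern has no groups.

['92']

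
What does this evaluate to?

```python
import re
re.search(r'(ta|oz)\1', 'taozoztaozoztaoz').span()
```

The backreference `\1` re-matches whatever the first group consumed, character for character.
The match spans [2:6] → 'ozoz'.

(2, 6)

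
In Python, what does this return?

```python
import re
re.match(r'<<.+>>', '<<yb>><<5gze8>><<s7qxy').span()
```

With `match`, the pattern is implicitly anchored at the beginning.
The match spans [0:15] → '<<yb>><<5gze8>>'.

(0, 15)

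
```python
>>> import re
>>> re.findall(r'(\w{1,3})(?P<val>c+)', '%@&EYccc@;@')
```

Pattern: 1 to 3 of a word character (captured); then one or more of a literal 'c' (captured as 'val').
Scanning left to right: at [3:8] match 'EYccc', groups = ('EYc', 'cc').
With 2 capturing groups, `findall` returns a 2-tuple per match.

[('EYc', 'cc')]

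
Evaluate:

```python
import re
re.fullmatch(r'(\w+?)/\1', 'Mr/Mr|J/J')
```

None

`\1` is not a pattern — it's the concrete string captured by group 1, re-applied verbatim.
`re.fullmatch` is like wrapping the pattern in `^…$` (in single-line mode).
Here the string isn't matched end-to-end, so the call returns None.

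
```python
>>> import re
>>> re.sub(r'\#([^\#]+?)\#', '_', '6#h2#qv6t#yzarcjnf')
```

Matches: at [1:5] → '#h2#'.
Every occurrence is swapped for '_'.

'6_qv6t#yzarcjnf'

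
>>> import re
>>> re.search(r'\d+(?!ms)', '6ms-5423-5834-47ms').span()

(4, 8)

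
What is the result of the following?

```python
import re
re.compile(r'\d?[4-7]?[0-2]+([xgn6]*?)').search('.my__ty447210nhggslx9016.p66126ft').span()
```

A non-greedy quantifier consumes as few characters as it can — just enough that the remainder of the pattern still matches from where it stops; whatever follows it matches normally.
The match spans [8:13] → '47210'.

(8, 13)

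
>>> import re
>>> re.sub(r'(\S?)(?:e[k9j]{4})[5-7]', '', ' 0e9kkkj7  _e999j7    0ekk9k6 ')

' 0e9kkkj7       '

The pattern matches optionally a non-whitespace character (captured); then a literal 'e', then exactly 4 of one of [k9j] (non-capturing group); then a character in [5-7].
Every occurrence is swapped for ''.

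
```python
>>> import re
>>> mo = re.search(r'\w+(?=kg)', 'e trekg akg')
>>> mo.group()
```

'tre'

The positive lookaround only admits positions where the adjacent text matches; those characters stay outside the span.
`re.search` scans for the first position where the pattern succeeds.
The match spans [2:5] → 'tre'.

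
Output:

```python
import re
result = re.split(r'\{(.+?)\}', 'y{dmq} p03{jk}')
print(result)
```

['y', 'dmq', ' p03', 'jk', '']

Matches to split on: at [1:6] → '{dmq}'; at [10:14] → '{jk}'.
With a capturing group present, the delimiter's captured portion is kept in the result list.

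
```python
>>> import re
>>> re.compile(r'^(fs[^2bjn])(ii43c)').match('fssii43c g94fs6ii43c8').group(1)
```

The match spans [0:8] → 'fssii43c'.
Captured: group 1 = 'fss', group 2 = 'ii43c'.

'fss'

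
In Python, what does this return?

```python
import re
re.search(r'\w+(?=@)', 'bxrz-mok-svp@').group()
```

The `(?=…)`/`(?<=…)` assertion just peeks at neighbouring text; it doesn't advance the match position.
Unlike `match`, `search` isn't anchored — it looks for the pattern anywhere in the string.
The match spans [9:12] → 'svp'.

'svp'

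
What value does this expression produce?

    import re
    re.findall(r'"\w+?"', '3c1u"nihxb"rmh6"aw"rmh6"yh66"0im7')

['"nihxb"', '"aw"', '"yh66"']

Since nothing is captured, `findall` lists the 3 matched substrings directly.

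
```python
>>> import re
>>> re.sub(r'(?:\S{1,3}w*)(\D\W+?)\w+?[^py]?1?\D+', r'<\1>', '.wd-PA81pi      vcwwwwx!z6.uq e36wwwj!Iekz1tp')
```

'<d-><i      ><q >1tp'

Pattern: 1 to 3 of a non-whitespace character, then zero or more of a literal 'w' (non-capturing group); then a non-digit, then one or more of a non-word character (lazy) (captured); then one or more of a word character (lazy); then optionally any character except [py], then optionally the literal '1', then one or more of a non-digit.
A `+?`/`*?`/`{m,n}?` starts at its minimum and grows only as far as needed for what follows to match.
Matches: at [0:6] → '.wd-PA'; at [6:25] → '81pi      vcwwwwx!z'; at [25:42] → '6.uq e36wwwj!Iekz'.
The replacement refers to a captured group, so each match is rewritten using its own captured text.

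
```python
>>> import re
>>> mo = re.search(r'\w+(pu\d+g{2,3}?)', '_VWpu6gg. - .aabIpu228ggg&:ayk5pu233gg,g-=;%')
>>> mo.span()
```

(0, 8)

Pattern: one or more of a word character; then the literal 'pu', then one or more of a digit, then 2 to 3 of the literal 'g' (lazy) (captured).
`re.search` tries every starting position until one works.
The match spans [0:8] → '_VWpu6gg'.
Captured: group 1 = 'pu6gg'.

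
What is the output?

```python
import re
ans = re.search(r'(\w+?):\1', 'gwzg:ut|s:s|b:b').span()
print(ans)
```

(8, 11)

A backreference is literal: `\1` must see the identical characters the first group matched.
`search` walks the string left to right and returns the first match it finds.
The match spans [8:11] → 's:s'.
Captured: group 1 = 's'.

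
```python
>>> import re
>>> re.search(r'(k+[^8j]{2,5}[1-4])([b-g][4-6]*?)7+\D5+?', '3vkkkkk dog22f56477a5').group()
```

'kkkkk dog22f56477a5'

Pattern: one or more of the literal 'k', then 2 to 5 of any character except [8j], then a character in [1-4] (captured); then a character in [b-g], then zero or more of a character in [4-6] (lazy) (captured); then one or more of a literal '7', then a non-digit, then one or more of a literal '5' (lazy).
`re.search` tries every starting position until one works.
The match spans [2:21] → 'kkkkk dog22f56477a5'.
Captured: group 1 = 'kkkkk dog22', group 2 = 'f564'.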